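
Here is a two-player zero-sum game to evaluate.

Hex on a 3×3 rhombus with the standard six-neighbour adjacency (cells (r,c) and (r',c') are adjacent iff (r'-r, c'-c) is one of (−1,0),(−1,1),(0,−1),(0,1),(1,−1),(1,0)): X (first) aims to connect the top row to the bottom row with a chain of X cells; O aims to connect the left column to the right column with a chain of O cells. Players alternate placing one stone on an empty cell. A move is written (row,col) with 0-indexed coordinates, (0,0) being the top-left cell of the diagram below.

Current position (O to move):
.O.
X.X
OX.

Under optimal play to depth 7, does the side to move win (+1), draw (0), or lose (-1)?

p1 O@[.O./X.X/OX.]: (0,0)[OO./X.X/OX.]-1 (0,2)[.OO/X.X/OX.]+1* (1,1)[.O./XOX/OX.]-1 (2,2)[.O./X.X/OXO]-1
p2 X@[.OO/X.X/OX.]: (0,0)[XOO/X.X/OX.]-1* (1,1)[.OO/XXX/OX.]-1 (2,2)[.OO/X.X/OXX]-1
p3 O@[XOO/X.X/OX.]: (1,1)[XOO/XOX/OX.]+1* (2,2)[XOO/X.X/OXO]-1
p4 X@[XOO/XOX/OX.] terminal -1; root [.O./X.X/OX.] d7

value(.O./X.X/OX., O) = +1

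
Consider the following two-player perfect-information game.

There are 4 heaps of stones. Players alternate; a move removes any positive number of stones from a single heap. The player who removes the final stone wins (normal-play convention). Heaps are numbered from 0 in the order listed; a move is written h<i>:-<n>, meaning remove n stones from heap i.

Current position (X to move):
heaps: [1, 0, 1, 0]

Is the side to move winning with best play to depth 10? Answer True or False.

X winning at [(1,0,1,0)]: False

[(1,0,1,0)] X move#1: h0:-1:-1/(0,0,1,0)*, h2:-1:-1/(1,0,0,0)
[(0,0,1,0)] O move#2: h2:-1:+1/(0,0,0,0)*
[(0,0,0,0)] end (terminal -1, X#3); searched (1,0,1,0) to 10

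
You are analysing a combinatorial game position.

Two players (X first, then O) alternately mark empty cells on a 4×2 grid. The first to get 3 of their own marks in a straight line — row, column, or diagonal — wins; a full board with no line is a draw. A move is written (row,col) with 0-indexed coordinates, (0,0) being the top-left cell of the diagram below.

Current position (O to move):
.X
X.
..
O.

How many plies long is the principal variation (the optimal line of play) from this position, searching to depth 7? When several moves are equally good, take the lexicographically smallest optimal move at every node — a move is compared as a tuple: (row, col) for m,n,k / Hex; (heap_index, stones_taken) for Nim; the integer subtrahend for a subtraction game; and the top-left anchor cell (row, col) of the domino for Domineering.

ply 1, O at .X/X./../O. | (0,0)=+0→OX/X./../O.*; (1,1)=+0→.X/XO/../O.; (2,0)=+0→.X/X./O./O.; (2,1)=+0→.X/X./.O/O.; (3,1)=+0→.X/X./../OO
ply 2, X at OX/X./../O. | (1,1)=+0→OX/XX/../O.*; (2,0)=+0→OX/X./X./O.; (2,1)=+0→OX/X./.X/O.; (3,1)=+0→OX/X./../OX
ply 3, O at OX/XX/../O. | (2,0)=-1→OX/XX/O./O.; (2,1)=+0→OX/XX/.O/O.*; (3,1)=-1→OX/XX/../OO
ply 4, X at OX/XX/.O/O. | (2,0)=+0→OX/XX/XO/O.*; (3,1)=+0→OX/XX/.O/OX
ply 5, O at OX/XX/XO/O. | (3,1)=+0→OX/XX/XO/OO*
ply 6: OX/XX/XO/OO is terminal +0 (X); from .X/X./../O. depth 7

PV length from [.X/X./../O.]: 5 plies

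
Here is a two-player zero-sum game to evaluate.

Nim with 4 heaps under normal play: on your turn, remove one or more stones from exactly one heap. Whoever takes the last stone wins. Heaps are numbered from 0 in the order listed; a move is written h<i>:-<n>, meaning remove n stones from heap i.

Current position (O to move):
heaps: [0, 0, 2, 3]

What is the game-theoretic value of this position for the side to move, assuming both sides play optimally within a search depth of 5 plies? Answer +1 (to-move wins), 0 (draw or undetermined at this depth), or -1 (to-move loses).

p1 O@[(0,0,2,3)]: h2:-1[(0,0,1,3)]-1 h2:-2[(0,0,0,3)]-1 h3:-1[(0,0,2,2)]+1* h3:-2[(0,0,2,1)]-1 h3:-3[(0,0,2,0)]-1
p2 X@[(0,0,2,2)]: h2:-1[(0,0,1,2)]-1* h2:-2[(0,0,0,2)]-1 h3:-1[(0,0,2,1)]-1 h3:-2[(0,0,2,0)]-1
p3 O@[(0,0,1,2)]: h2:-1[(0,0,0,2)]-1 h3:-1[(0,0,1,1)]+1* h3:-2[(0,0,1,0)]-1
p4 X@[(0,0,1,1)]: h2:-1[(0,0,0,1)]-1* h3:-1[(0,0,1,0)]-1
p5 O@[(0,0,0,1)]: h3:-1[(0,0,0,0)]+1*
p6 X@[(0,0,0,0)] terminal -1; root [(0,0,2,3)] d5

value((0,0,2,3), O) = +1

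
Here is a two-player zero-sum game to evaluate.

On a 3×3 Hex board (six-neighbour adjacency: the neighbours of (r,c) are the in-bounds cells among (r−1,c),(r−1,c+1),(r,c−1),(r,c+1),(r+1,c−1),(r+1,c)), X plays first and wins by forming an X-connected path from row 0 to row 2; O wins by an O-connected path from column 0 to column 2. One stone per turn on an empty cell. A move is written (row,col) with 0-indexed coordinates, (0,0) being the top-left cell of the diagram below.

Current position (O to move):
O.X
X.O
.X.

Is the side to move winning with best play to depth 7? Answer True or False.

p1 O@[O.X/X.O/.X.]: (0,1)[OOX/X.O/.X.]-1 (1,1)[O.X/XOO/.X.]+1* (2,0)[O.X/X.O/OX.]-1 (2,2)[O.X/X.O/.XO]-1
p2 X@[O.X/XOO/.X.]: (0,1)[OXX/XOO/.X.]-1* (2,0)[O.X/XOO/XX.]-1 (2,2)[O.X/XOO/.XX]-1
p3 O@[OXX/XOO/.X.]: (2,0)[OXX/XOO/OX.]+1* (2,2)[OXX/XOO/.XO]-1
p4 X@[OXX/XOO/OX.] terminal -1; root [O.X/X.O/.X.] d7

O winning at [O.X/X.O/.X.]: True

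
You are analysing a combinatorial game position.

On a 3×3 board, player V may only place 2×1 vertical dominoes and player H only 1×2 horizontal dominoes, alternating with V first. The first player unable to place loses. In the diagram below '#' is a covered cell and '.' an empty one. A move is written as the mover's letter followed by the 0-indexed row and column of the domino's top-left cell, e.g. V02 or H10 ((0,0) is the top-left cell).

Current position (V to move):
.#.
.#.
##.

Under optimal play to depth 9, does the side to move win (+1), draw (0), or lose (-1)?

value(.#./.#./##., V) = +1

p1 V@[.#./.#./##.]: V00[##./##./##.]+1* V02[.##/.##/##.]+1 V12[.#./.##/###]+1
p2 H@[##./##./##.] terminal -1; root [.#./.#./##.] d9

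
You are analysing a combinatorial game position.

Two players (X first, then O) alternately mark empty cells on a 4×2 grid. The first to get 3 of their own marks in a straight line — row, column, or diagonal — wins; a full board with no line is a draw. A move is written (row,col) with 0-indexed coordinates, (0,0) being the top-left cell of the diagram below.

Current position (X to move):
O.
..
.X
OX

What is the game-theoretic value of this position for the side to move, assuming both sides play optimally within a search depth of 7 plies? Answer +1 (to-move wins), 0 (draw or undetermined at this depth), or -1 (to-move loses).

[O./../.X/OX] X move#1: (0,1):+0/OX/../.X/OX, (1,0):+0/O./X./.X/OX, (1,1):+1/O./.X/.X/OX*, (2,0):+0/O./../XX/OX
[O./.X/.X/OX] end (terminal -1, O#2); searched O./../.X/OX to 7

value(O./../.X/OX, X) = +1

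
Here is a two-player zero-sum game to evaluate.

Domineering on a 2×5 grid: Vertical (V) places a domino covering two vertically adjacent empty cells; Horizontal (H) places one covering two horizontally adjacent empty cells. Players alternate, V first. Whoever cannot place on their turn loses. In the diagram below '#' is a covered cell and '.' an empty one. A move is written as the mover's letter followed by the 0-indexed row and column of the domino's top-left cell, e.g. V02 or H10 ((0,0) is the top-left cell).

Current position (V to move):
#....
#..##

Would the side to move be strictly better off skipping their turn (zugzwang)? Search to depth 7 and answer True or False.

zugzwang(#..../#..##, V) = False

ply 1, V at #..../#..## | V01=-1→##.../##.##; V02=+1→#.#../#.###*
ply 2, H at #.#../#.### | H03=-1→#.###/#.###*
ply 3, V at #.###/#.### | V01=+1→#####/#####*
ply 4: #####/##### is terminal -1 (H); from #..../#..## depth 7
suppose V passes — search the same position with H to move:
pass> ply 1, H at #..../#..## | H01=+1→###../#..##*; H02=-1→#.##./#..##; H03=-1→#..##/#..##; H11=+1→#..../#####
pass> ply 2: ###../#..## is terminal -1 (V); from #..../#..## depth 7
for V: play +1, pass -1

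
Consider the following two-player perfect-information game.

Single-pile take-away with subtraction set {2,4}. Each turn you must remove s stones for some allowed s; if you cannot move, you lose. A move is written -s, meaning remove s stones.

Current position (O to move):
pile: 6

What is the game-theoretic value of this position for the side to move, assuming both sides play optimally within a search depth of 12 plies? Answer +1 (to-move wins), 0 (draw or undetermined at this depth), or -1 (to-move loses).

value(6, O) = -1

ply 1, O at 6 | -2=-1→4*; -4=-1→2
ply 2, X at 4 | -2=-1→2; -4=+1→0*
ply 3: 0 is terminal -1 (O); from 6 depth 12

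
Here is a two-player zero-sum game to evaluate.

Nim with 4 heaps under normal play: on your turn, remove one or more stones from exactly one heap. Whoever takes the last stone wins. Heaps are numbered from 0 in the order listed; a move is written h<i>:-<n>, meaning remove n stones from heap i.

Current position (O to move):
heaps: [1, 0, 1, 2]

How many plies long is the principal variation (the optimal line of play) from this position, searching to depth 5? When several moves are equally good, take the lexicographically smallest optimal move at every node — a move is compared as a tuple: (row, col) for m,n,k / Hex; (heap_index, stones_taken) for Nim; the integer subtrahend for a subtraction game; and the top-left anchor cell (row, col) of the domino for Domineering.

PV length from [(1,0,1,2)]: 3 plies

ply 1, O at (1,0,1,2) | h0:-1=-1→(0,0,1,2); h2:-1=-1→(1,0,0,2); h3:-1=-1→(1,0,1,1); h3:-2=+1→(1,0,1,0)*
ply 2, X at (1,0,1,0) | h0:-1=-1→(0,0,1,0)*; h2:-1=-1→(1,0,0,0)
ply 3, O at (0,0,1,0) | h2:-1=+1→(0,0,0,0)*
ply 4: (0,0,0,0) is terminal -1 (X); from (1,0,1,2) depth 5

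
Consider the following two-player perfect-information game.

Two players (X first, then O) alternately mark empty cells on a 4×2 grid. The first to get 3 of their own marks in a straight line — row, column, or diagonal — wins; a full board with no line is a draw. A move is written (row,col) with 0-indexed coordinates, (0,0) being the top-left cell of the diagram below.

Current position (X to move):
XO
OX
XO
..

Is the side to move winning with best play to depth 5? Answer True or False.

X winning at [XO/OX/XO/..]: False

p1 X@[XO/OX/XO/..]: (3,0)[XO/OX/XO/X.]+0* (3,1)[XO/OX/XO/.X]+0
p2 O@[XO/OX/XO/X.]: (3,1)[XO/OX/XO/XO]+0*
p3 X@[XO/OX/XO/XO] terminal +0; root [XO/OX/XO/..] d5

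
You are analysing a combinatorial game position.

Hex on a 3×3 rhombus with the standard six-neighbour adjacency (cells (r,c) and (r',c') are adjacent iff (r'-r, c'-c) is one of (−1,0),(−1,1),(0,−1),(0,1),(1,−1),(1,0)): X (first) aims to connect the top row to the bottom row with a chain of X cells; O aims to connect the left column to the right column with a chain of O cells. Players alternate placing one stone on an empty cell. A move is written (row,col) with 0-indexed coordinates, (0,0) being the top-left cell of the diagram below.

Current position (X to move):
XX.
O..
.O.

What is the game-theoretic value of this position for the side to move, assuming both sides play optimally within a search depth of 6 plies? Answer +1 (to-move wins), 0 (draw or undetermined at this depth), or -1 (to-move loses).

ply 1, X at XX./O../.O. | (0,2)=-1→XXX/O../.O.*; (1,1)=-1→XX./OX./.O.; (1,2)=-1→XX./O.X/.O.; (2,0)=-1→XX./O../XO.; (2,2)=-1→XX./O../.OX
ply 2, O at XXX/O../.O. | (1,1)=+1→XXX/OO./.O.*; (1,2)=+1→XXX/O.O/.O.; (2,0)=+1→XXX/O../OO.; (2,2)=+1→XXX/O../.OO
ply 3, X at XXX/OO./.O. | (1,2)=-1→XXX/OOX/.O.*; (2,0)=-1→XXX/OO./XO.; (2,2)=-1→XXX/OO./.OX
ply 4, O at XXX/OOX/.O. | (2,0)=-1→XXX/OOX/OO.; (2,2)=+1→XXX/OOX/.OO*
ply 5: XXX/OOX/.OO is terminal -1 (X); from XX./O../.O. depth 6

value(XX./O../.O., X) = -1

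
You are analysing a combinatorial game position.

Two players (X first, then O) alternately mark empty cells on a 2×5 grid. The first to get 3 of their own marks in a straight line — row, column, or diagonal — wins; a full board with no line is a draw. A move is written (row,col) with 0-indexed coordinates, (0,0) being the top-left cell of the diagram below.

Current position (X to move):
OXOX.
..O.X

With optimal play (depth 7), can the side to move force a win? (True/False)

p1 X@[OXOX./..O.X]: (0,4)[OXOXX/..O.X]-1 (1,0)[OXOX./X.O.X]+0* (1,1)[OXOX./.XO.X]+0 (1,3)[OXOX./..OXX]+0
p2 O@[OXOX./X.O.X]: (0,4)[OXOXO/X.O.X]+0* (1,1)[OXOX./XOO.X]+0 (1,3)[OXOX./X.OOX]+0
p3 X@[OXOXO/X.O.X]: (1,1)[OXOXO/XXO.X]+0* (1,3)[OXOXO/X.OXX]+0
p4 O@[OXOXO/XXO.X]: (1,3)[OXOXO/XXOOX]+0*
p5 X@[OXOXO/XXOOX] terminal +0; root [OXOX./..O.X] d7

X winning at [OXOX./..O.X]: False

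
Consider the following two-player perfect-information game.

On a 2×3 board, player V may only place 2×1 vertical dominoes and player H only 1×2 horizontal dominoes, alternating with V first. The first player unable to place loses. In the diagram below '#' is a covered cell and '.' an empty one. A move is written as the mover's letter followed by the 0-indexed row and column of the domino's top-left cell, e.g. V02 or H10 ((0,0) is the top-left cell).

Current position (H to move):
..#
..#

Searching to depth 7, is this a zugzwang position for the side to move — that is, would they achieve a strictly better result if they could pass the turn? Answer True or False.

[..#/..#] H move#1: H00:+1/###/..#*, H10:+1/..#/###
[###/..#] end (terminal -1, V#2); searched ..#/..# to 7
pass branch (V moves first from the same position):
  | [..#/..#] V move#1: V00:+1/#.#/#.#*, V01:+1/.##/.##
  | [#.#/#.#] end (terminal -1, H#2); searched ..#/..# to 7
H moving scores +1; H passing scores -1

zugzwang(..#/..#, H) = False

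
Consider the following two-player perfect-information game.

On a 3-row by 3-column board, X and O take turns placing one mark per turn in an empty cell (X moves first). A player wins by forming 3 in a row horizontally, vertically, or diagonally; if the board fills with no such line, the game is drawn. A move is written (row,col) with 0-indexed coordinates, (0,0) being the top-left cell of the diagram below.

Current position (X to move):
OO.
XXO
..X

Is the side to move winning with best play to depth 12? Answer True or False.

X winning at [OO./XXO/..X]: False

p1 X@[OO./XXO/..X]: (0,2)[OOX/XXO/..X]+0* (2,0)[OO./XXO/X.X]-1 (2,1)[OO./XXO/.XX]-1
p2 O@[OOX/XXO/..X]: (2,0)[OOX/XXO/O.X]+0* (2,1)[OOX/XXO/.OX]-1
p3 X@[OOX/XXO/O.X]: (2,1)[OOX/XXO/OXX]+0*
p4 O@[OOX/XXO/OXX] terminal +0; root [OO./XXO/..X] d12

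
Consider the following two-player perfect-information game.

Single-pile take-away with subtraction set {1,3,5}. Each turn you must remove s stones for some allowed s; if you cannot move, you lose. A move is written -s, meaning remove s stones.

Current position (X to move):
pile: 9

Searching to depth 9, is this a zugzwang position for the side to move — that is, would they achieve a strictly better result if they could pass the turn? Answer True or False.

zugzwang(9, X) = False

[9] X move#1: -1:+1/8*, -3:+1/6, -5:+1/4
[8] O move#2: -1:-1/7*, -3:-1/5, -5:-1/3
[7] X move#3: -1:+1/6*, -3:+1/4, -5:+1/2
[6] O move#4: -1:-1/5*, -3:-1/3, -5:-1/1
[5] X move#5: -1:+1/4*, -3:+1/2, -5:+1/0
[4] O move#6: -1:-1/3*, -3:-1/1
[3] X move#7: -1:+1/2*, -3:+1/0
[2] O move#8: -1:-1/1*
[1] X move#9: -1:+1/0*
[0] end (terminal -1, O#10); searched 9 to 9
if X skipped the turn, O would face:
~ [9] O move#1: -1:+1/8*, -3:+1/6, -5:+1/4
~ [8] X move#2: -1:-1/7*, -3:-1/5, -5:-1/3
~ [7] O move#3: -1:+1/6*, -3:+1/4, -5:+1/2
~ [6] X move#4: -1:-1/5*, -3:-1/3, -5:-1/1
~ [5] O move#5: -1:+1/4*, -3:+1/2, -5:+1/0
~ [4] X move#6: -1:-1/3*, -3:-1/1
~ [3] O move#7: -1:+1/2*, -3:+1/0
~ [2] X move#8: -1:-1/1*
~ [1] O move#9: -1:+1/0*
~ [0] end (terminal -1, X#10); searched 9 to 9
compare (X): move=+1 vs pass=-1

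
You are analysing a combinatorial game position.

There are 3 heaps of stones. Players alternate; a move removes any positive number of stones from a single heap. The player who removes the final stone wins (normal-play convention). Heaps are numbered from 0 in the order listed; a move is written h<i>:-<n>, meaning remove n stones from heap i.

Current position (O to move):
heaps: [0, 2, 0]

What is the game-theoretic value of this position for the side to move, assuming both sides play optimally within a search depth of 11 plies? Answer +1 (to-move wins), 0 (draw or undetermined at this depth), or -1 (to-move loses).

p1 O@[(0,2,0)]: h1:-1[(0,1,0)]-1 h1:-2[(0,0,0)]+1*
p2 X@[(0,0,0)] terminal -1; root [(0,2,0)] d11

value((0,2,0), O) = +1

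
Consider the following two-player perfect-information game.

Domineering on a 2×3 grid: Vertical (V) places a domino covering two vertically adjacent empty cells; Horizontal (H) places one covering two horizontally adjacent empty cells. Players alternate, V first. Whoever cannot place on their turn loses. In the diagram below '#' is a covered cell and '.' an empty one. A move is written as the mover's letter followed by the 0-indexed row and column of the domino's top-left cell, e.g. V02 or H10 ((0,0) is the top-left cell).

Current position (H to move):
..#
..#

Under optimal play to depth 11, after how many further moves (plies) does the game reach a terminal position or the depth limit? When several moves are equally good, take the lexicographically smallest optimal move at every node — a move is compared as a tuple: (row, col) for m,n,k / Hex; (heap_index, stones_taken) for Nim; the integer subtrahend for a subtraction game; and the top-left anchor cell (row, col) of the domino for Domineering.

[..#/..#] H move#1: H00:+1/###/..#*, H10:+1/..#/###
[###/..#] end (terminal -1, V#2); searched ..#/..# to 11

PV length from [..#/..#]: 1 ply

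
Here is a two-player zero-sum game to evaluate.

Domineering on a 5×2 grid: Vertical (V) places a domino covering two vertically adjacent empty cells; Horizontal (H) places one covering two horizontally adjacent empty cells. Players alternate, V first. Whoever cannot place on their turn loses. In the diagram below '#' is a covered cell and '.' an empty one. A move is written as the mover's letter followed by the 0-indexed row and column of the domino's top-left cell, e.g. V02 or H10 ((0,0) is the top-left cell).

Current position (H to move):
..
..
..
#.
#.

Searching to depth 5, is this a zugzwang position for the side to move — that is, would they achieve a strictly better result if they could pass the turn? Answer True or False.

[../../../#./#.] H move#1: H00:-1/##/../../#./#., H10:+1/../##/../#./#.*, H20:-1/../../##/#./#.
[../##/../#./#.] V move#2: V21:-1/../##/.#/##/#.*, V31:-1/../##/../##/##
[../##/.#/##/#.] H move#3: H00:+1/##/##/.#/##/#.*
[##/##/.#/##/#.] end (terminal -1, V#4); searched ../../../#./#. to 5
suppose H passes — search the same position with V to move:
pass> [../../../#./#.] V move#1: V00:+1/#./#./../#./#.*, V01:+1/.#/.#/../#./#., V10:+1/../#./#./#./#., V11:+1/../.#/.#/#./#., V21:-1/../../.#/##/#., V31:-1/../../../##/##
pass> [#./#./../#./#.] H move#2: H20:-1/#./#./##/#./#.*
pass> [#./#./##/#./#.] V move#3: V01:+1/##/##/##/#./#.*, V31:+1/#./#./##/##/##
pass> [##/##/##/#./#.] end (terminal -1, H#4); searched ../../../#./#. to 5
for H: play +1, pass -1

zugzwang(../../../#./#., H) = False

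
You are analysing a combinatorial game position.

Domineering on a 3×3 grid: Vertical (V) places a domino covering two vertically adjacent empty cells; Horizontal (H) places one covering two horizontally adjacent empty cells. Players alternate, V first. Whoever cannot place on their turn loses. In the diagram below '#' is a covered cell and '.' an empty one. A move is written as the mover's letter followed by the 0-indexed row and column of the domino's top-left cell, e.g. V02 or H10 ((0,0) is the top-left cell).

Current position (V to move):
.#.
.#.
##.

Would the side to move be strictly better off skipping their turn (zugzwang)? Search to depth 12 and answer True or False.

zugzwang(.#./.#./##., V) = False

p1 V@[.#./.#./##.]: V00[##./##./##.]+1* V02[.##/.##/##.]+1 V12[.#./.##/###]+1
p2 H@[##./##./##.] terminal -1; root [.#./.#./##.] d12
if V skipped the turn, H would face:
~ p1 H@[.#./.#./##.] terminal -1; root [.#./.#./##.] d12
compare (V): move=+1 vs pass=+1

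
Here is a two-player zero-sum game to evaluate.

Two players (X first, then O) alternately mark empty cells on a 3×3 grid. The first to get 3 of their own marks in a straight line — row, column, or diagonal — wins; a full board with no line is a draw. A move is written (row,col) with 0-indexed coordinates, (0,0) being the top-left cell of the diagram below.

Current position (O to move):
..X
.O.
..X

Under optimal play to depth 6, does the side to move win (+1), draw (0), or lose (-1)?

value(..X/.O./..X, O) = 0

[..X/.O./..X] O move#1: (0,0):-1/O.X/.O./..X, (0,1):-1/.OX/.O./..X, (1,0):-1/..X/OO./..X, (1,2):+0/..X/.OO/..X*, (2,0):-1/..X/.O./O.X, (2,1):-1/..X/.O./.OX
[..X/.OO/..X] X move#2: (0,0):-1/X.X/.OO/..X, (0,1):-1/.XX/.OO/..X, (1,0):+0/..X/XOO/..X*, (2,0):-1/..X/.OO/X.X, (2,1):-1/..X/.OO/.XX
[..X/XOO/..X] O move#3: (0,0):+0/O.X/XOO/..X*, (0,1):+0/.OX/XOO/..X, (2,0):+0/..X/XOO/O.X, (2,1):+0/..X/XOO/.OX
[O.X/XOO/..X] X move#4: (0,1):+0/OXX/XOO/..X*, (2,0):+0/O.X/XOO/X.X, (2,1):+0/O.X/XOO/.XX
[OXX/XOO/..X] O move#5: (2,0):+0/OXX/XOO/O.X*, (2,1):+0/OXX/XOO/.OX
[OXX/XOO/O.X] X move#6: (2,1):+0/OXX/XOO/OXX*
[OXX/XOO/OXX] end (terminal +0, O#7); searched ..X/.O./..X to 6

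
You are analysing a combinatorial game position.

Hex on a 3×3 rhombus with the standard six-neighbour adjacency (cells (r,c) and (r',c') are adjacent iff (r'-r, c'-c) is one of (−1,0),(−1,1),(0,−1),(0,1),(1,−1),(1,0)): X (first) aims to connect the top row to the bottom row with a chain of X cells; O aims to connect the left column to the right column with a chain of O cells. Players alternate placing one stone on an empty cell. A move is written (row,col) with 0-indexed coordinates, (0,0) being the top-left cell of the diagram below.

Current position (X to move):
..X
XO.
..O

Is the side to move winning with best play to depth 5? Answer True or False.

[..X/XO./..O] X move#1: (0,0):-1/X.X/XO./..O, (0,1):-1/.XX/XO./..O, (1,2):+1/..X/XOX/..O*, (2,0):+1/..X/XO./X.O, (2,1):+1/..X/XO./.XO
[..X/XOX/..O] O move#2: (0,0):-1/O.X/XOX/..O*, (0,1):-1/.OX/XOX/..O, (2,0):-1/..X/XOX/O.O, (2,1):-1/..X/XOX/.OO
[O.X/XOX/..O] X move#3: (0,1):+1/OXX/XOX/..O*, (2,0):+1/O.X/XOX/X.O, (2,1):+1/O.X/XOX/.XO
[OXX/XOX/..O] O move#4: (2,0):-1/OXX/XOX/O.O*, (2,1):-1/OXX/XOX/.OO
[OXX/XOX/O.O] X move#5: (2,1):+1/OXX/XOX/OXO*
[OXX/XOX/OXO] end (terminal -1, O#6); searched ..X/XO./..O to 5

X winning at [..X/XO./..O]: True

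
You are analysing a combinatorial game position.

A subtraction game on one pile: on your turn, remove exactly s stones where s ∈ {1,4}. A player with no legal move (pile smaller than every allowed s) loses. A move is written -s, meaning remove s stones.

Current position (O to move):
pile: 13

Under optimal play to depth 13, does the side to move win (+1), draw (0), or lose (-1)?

p1 O@[13]: -1[12]+1* -4[9]-1
p2 X@[12]: -1[11]-1* -4[8]-1
p3 O@[11]: -1[10]+1* -4[7]+1
p4 X@[10]: -1[9]-1* -4[6]-1
p5 O@[9]: -1[8]-1 -4[5]+1*
p6 X@[5]: -1[4]-1* -4[1]-1
p7 O@[4]: -1[3]-1 -4[0]+1*
p8 X@[0] terminal -1; root [13] d13

value(13, O) = +1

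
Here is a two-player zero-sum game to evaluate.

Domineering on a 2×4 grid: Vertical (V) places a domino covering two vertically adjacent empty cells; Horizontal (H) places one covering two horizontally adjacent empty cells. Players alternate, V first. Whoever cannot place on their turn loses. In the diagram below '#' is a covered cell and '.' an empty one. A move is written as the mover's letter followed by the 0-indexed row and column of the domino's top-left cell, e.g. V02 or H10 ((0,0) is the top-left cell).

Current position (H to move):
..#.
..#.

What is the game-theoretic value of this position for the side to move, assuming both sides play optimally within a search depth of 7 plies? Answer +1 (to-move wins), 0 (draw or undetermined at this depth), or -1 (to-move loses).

value(..#./..#., H) = +1

[..#./..#.] H move#1: H00:+1/###./..#.*, H10:+1/..#./###.
[###./..#.] V move#2: V03:-1/####/..##*
[####/..##] H move#3: H10:+1/####/####*
[####/####] end (terminal -1, V#4); searched ..#./..#. to 7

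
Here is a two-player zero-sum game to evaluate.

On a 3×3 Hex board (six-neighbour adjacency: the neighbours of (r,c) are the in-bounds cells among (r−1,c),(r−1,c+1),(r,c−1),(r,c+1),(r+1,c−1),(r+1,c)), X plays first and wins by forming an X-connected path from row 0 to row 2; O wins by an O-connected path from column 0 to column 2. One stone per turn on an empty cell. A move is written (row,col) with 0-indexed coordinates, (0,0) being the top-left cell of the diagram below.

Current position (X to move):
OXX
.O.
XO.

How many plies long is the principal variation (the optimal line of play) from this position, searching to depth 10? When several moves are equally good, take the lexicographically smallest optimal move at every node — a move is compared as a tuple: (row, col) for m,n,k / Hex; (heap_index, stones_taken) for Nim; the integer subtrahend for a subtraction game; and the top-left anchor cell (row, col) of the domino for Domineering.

PV length from [OXX/.O./XO.]: 1 ply

ply 1, X at OXX/.O./XO. | (1,0)=+1→OXX/XO./XO.*; (1,2)=+1→OXX/.OX/XO.; (2,2)=+1→OXX/.O./XOX
ply 2: OXX/XO./XO. is terminal -1 (O); from OXX/.O./XO. depth 10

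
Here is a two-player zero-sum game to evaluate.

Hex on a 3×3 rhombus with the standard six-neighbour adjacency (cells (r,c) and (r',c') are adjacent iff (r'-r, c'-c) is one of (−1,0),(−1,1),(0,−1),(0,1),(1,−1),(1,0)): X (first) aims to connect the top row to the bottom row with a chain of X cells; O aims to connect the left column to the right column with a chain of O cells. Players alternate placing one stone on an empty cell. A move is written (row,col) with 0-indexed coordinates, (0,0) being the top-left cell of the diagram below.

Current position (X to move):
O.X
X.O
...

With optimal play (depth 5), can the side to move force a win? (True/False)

[O.X/X.O/...] X move#1: (0,1):-1/OXX/X.O/..., (1,1):+1/O.X/XXO/...*, (2,0):+1/O.X/X.O/X.., (2,1):-1/O.X/X.O/.X., (2,2):-1/O.X/X.O/..X
[O.X/XXO/...] O move#2: (0,1):-1/OOX/XXO/...*, (2,0):-1/O.X/XXO/O.., (2,1):-1/O.X/XXO/.O., (2,2):-1/O.X/XXO/..O
[OOX/XXO/...] X move#3: (2,0):+1/OOX/XXO/X..*, (2,1):+1/OOX/XXO/.X., (2,2):+1/OOX/XXO/..X
[OOX/XXO/X..] end (terminal -1, O#4); searched O.X/X.O/... to 5

X winning at [O.X/X.O/...]: True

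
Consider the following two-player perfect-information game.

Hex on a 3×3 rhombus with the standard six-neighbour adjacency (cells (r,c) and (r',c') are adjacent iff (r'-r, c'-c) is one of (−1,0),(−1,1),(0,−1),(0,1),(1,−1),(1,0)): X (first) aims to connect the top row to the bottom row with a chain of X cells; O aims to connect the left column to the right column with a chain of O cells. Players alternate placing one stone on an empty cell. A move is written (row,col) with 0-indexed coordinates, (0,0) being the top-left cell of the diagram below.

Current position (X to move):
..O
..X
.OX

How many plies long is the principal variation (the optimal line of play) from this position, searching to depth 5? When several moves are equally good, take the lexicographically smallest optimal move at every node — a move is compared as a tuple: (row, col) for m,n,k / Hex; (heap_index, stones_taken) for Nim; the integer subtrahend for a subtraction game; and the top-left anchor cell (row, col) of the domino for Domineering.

PV length from [..O/..X/.OX]: 5 plies

[..O/..X/.OX] X move#1: (0,0):-1/X.O/..X/.OX, (0,1):-1/.XO/..X/.OX, (1,0):+1/..O/X.X/.OX*, (1,1):-1/..O/.XX/.OX, (2,0):-1/..O/..X/XOX
[..O/X.X/.OX] O move#2: (0,0):-1/O.O/X.X/.OX*, (0,1):-1/.OO/X.X/.OX, (1,1):-1/..O/XOX/.OX, (2,0):-1/..O/X.X/OOX
[O.O/X.X/.OX] X move#3: (0,1):+1/OXO/X.X/.OX*, (1,1):-1/O.O/XXX/.OX, (2,0):-1/O.O/X.X/XOX
[OXO/X.X/.OX] O move#4: (1,1):-1/OXO/XOX/.OX*, (2,0):-1/OXO/X.X/OOX
[OXO/XOX/.OX] X move#5: (2,0):+1/OXO/XOX/XOX*
[OXO/XOX/XOX] end (terminal -1, O#6); searched ..O/..X/.OX to 5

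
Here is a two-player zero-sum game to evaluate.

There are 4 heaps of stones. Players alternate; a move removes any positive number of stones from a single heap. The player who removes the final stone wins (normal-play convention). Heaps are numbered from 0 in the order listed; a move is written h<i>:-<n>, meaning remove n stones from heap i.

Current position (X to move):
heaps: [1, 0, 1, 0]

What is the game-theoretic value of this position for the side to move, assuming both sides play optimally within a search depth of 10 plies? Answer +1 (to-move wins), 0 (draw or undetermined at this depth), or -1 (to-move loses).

value((1,0,1,0), X) = -1

[(1,0,1,0)] X move#1: h0:-1:-1/(0,0,1,0)*, h2:-1:-1/(1,0,0,0)
[(0,0,1,0)] O move#2: h2:-1:+1/(0,0,0,0)*
[(0,0,0,0)] end (terminal -1, X#3); searched (1,0,1,0) to 10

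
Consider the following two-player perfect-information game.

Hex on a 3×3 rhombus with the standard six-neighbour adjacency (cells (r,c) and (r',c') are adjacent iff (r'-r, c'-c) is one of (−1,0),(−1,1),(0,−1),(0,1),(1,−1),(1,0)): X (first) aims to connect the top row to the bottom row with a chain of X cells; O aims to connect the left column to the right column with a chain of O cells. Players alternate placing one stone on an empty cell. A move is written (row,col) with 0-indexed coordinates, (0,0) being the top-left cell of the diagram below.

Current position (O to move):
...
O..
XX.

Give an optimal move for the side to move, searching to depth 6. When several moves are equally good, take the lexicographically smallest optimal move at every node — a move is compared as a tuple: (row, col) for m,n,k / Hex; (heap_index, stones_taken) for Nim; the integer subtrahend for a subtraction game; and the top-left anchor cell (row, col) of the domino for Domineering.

ply 1, O at .../O../XX. | (0,0)=-1→O../O../XX.; (0,1)=-1→.O./O../XX.; (0,2)=+1→..O/O../XX.*; (1,1)=+1→.../OO./XX.; (1,2)=-1→.../O.O/XX.; (2,2)=-1→.../O../XXO
ply 2, X at ..O/O../XX. | (0,0)=-1→X.O/O../XX.*; (0,1)=-1→.XO/O../XX.; (1,1)=-1→..O/OX./XX.; (1,2)=-1→..O/O.X/XX.; (2,2)=-1→..O/O../XXX
ply 3, O at X.O/O../XX. | (0,1)=+1→XOO/O../XX.*; (1,1)=+1→X.O/OO./XX.; (1,2)=+1→X.O/O.O/XX.; (2,2)=+1→X.O/O../XXO
ply 4: XOO/O../XX. is terminal -1 (X); from .../O../XX. depth 6

O's best at [.../O../XX.]: (0,2)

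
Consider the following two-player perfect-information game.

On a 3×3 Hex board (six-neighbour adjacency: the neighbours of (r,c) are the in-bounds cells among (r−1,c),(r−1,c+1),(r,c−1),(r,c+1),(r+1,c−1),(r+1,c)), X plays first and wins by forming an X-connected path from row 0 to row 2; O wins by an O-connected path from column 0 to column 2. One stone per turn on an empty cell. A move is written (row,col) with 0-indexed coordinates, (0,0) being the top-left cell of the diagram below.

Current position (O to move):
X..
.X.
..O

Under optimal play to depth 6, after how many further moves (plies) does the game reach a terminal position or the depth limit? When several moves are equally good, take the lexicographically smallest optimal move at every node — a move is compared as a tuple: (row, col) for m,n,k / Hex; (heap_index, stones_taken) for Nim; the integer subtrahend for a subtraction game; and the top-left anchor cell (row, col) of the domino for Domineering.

PV length from [X../.X./..O]: 6 plies

p1 O@[X../.X./..O]: (0,1)[XO./.X./..O]-1* (0,2)[X.O/.X./..O]-1 (1,0)[X../OX./..O]-1 (1,2)[X../.XO/..O]-1 (2,0)[X../.X./O.O]-1 (2,1)[X../.X./.OO]-1
p2 X@[XO./.X./..O]: (0,2)[XOX/.X./..O]+1* (1,0)[XO./XX./..O]+1 (1,2)[XO./.XX/..O]+1 (2,0)[XO./.X./X.O]+1 (2,1)[XO./.X./.XO]+1
p3 O@[XOX/.X./..O]: (1,0)[XOX/OX./..O]-1* (1,2)[XOX/.XO/..O]-1 (2,0)[XOX/.X./O.O]-1 (2,1)[XOX/.X./.OO]-1
p4 X@[XOX/OX./..O]: (1,2)[XOX/OXX/..O]+1* (2,0)[XOX/OX./X.O]+1 (2,1)[XOX/OX./.XO]+1
p5 O@[XOX/OXX/..O]: (2,0)[XOX/OXX/O.O]-1* (2,1)[XOX/OXX/.OO]-1
p6 X@[XOX/OXX/O.O]: (2,1)[XOX/OXX/OXO]+1*
p7 O@[XOX/OXX/OXO] terminal -1; root [X../.X./..O] d6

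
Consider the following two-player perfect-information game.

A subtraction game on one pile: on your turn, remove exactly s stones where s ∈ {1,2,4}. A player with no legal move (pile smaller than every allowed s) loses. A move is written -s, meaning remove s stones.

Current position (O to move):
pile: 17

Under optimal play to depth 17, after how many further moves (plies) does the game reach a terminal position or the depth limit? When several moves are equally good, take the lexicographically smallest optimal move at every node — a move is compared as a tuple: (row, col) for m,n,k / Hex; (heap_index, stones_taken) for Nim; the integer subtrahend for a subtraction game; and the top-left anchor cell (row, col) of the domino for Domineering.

[17] O move#1: -1:-1/16, -2:+1/15*, -4:-1/13
[15] X move#2: -1:-1/14*, -2:-1/13, -4:-1/11
[14] O move#3: -1:-1/13, -2:+1/12*, -4:-1/10
[12] X move#4: -1:-1/11*, -2:-1/10, -4:-1/8
[11] O move#5: -1:-1/10, -2:+1/9*, -4:-1/7
[9] X move#6: -1:-1/8*, -2:-1/7, -4:-1/5
[8] O move#7: -1:-1/7, -2:+1/6*, -4:-1/4
[6] X move#8: -1:-1/5*, -2:-1/4, -4:-1/2
[5] O move#9: -1:-1/4, -2:+1/3*, -4:-1/1
[3] X move#10: -1:-1/2*, -2:-1/1
[2] O move#11: -1:-1/1, -2:+1/0*
[0] end (terminal -1, X#12); searched 17 to 17

PV length from [17]: 11 plies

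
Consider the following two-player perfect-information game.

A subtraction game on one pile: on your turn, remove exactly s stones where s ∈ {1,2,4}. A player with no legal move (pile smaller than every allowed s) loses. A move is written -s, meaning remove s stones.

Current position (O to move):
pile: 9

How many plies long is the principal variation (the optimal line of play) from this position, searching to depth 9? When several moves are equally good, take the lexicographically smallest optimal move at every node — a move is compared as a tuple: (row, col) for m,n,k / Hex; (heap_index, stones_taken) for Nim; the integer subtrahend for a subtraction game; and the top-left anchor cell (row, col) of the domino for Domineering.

[9] O move#1: -1:-1/8*, -2:-1/7, -4:-1/5
[8] X move#2: -1:-1/7, -2:+1/6*, -4:-1/4
[6] O move#3: -1:-1/5*, -2:-1/4, -4:-1/2
[5] X move#4: -1:-1/4, -2:+1/3*, -4:-1/1
[3] O move#5: -1:-1/2*, -2:-1/1
[2] X move#6: -1:-1/1, -2:+1/0*
[0] end (terminal -1, O#7); searched 9 to 9

PV length from [9]: 6 plies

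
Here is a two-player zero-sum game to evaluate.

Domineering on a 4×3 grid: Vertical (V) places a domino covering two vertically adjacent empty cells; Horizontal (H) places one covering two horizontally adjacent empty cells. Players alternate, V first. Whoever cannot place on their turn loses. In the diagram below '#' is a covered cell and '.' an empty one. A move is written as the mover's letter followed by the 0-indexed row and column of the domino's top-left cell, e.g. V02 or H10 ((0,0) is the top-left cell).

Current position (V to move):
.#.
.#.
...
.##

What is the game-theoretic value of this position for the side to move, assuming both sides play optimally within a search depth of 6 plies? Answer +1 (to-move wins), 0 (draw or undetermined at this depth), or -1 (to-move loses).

value(.#./.#./.../.##, V) = +1

[.#./.#./.../.##] V move#1: V00:+1/##./##./.../.##*, V02:+1/.##/.##/.../.##, V10:+1/.#./##./#../.##, V12:+1/.#./.##/..#/.##, V20:+1/.#./.#./#../###
[##./##./.../.##] H move#2: H20:-1/##./##./##./.##*, H21:-1/##./##./.##/.##
[##./##./##./.##] V move#3: V02:+1/###/###/##./.##*, V12:+1/##./###/###/.##
[###/###/##./.##] end (terminal -1, H#4); searched .#./.#./.../.## to 6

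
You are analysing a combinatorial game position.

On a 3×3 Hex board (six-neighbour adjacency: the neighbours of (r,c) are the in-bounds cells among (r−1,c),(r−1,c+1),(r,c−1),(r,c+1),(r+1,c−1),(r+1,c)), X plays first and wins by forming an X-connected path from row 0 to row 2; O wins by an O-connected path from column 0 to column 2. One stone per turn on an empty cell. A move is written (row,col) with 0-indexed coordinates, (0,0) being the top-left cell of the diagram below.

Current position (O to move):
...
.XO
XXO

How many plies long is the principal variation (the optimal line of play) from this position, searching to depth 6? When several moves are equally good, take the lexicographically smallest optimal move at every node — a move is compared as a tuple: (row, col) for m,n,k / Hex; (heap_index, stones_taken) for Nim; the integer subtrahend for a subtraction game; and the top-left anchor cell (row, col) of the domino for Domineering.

[.../.XO/XXO] O move#1: (0,0):-1/O../.XO/XXO*, (0,1):-1/.O./.XO/XXO, (0,2):-1/..O/.XO/XXO, (1,0):-1/.../OXO/XXO
[O../.XO/XXO] X move#2: (0,1):+1/OX./.XO/XXO*, (0,2):+1/O.X/.XO/XXO, (1,0):+1/O../XXO/XXO
[OX./.XO/XXO] end (terminal -1, O#3); searched .../.XO/XXO to 6

PV length from [.../.XO/XXO]: 2 plies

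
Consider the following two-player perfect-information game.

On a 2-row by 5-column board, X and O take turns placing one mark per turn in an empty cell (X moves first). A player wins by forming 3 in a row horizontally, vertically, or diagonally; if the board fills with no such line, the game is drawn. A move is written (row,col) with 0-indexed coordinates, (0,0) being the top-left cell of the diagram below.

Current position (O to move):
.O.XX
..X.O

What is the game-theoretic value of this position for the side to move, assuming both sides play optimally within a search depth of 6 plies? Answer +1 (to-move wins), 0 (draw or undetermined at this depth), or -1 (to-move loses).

value(.O.XX/..X.O, O) = 0

[.O.XX/..X.O] O move#1: (0,0):-1/OO.XX/..X.O, (0,2):+0/.OOXX/..X.O*, (1,0):-1/.O.XX/O.X.O, (1,1):-1/.O.XX/.OX.O, (1,3):-1/.O.XX/..XOO
[.OOXX/..X.O] X move#2: (0,0):+0/XOOXX/..X.O*, (1,0):-1/.OOXX/X.X.O, (1,1):-1/.OOXX/.XX.O, (1,3):-1/.OOXX/..XXO
[XOOXX/..X.O] O move#3: (1,0):+0/XOOXX/O.X.O*, (1,1):+0/XOOXX/.OX.O, (1,3):+0/XOOXX/..XOO
[XOOXX/O.X.O] X move#4: (1,1):+0/XOOXX/OXX.O*, (1,3):+0/XOOXX/O.XXO
[XOOXX/OXX.O] O move#5: (1,3):+0/XOOXX/OXXOO*
[XOOXX/OXXOO] end (terminal +0, X#6); searched .O.XX/..X.O to 6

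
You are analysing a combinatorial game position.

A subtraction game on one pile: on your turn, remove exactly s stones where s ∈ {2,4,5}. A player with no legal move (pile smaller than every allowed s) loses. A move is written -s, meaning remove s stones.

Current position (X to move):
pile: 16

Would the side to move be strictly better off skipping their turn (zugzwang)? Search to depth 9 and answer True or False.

[16] X move#1: -2:+1/14*, -4:-1/12, -5:-1/11
[14] O move#2: -2:-1/12*, -4:-1/10, -5:-1/9
[12] X move#3: -2:-1/10, -4:+1/8*, -5:+1/7
[8] O move#4: -2:-1/6*, -4:-1/4, -5:-1/3
[6] X move#5: -2:-1/4, -4:-1/2, -5:+1/1*
[1] end (terminal -1, O#6); searched 16 to 9
if X skipped the turn, O would face:
~ [16] O move#1: -2:+1/14*, -4:-1/12, -5:-1/11
~ [14] X move#2: -2:-1/12*, -4:-1/10, -5:-1/9
~ [12] O move#3: -2:-1/10, -4:+1/8*, -5:+1/7
~ [8] X move#4: -2:-1/6*, -4:-1/4, -5:-1/3
~ [6] O move#5: -2:-1/4, -4:-1/2, -5:+1/1*
~ [1] end (terminal -1, X#6); searched 16 to 9
compare (X): move=+1 vs pass=-1

zugzwang(16, X) = False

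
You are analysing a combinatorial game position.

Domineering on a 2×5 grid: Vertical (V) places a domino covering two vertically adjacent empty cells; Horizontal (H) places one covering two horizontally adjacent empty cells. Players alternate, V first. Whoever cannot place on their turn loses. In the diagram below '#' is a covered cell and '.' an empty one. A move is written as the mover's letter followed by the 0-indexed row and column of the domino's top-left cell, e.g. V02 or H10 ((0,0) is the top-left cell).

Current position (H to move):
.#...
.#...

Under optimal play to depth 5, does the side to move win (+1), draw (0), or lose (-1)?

p1 H@[.#.../.#...]: H02[.###./.#...]-1* H03[.#.##/.#...]-1 H12[.#.../.###.]-1 H13[.#.../.#.##]-1
p2 V@[.###./.#...]: V00[####./##...]-1 V04[.####/.#..#]+1*
p3 H@[.####/.#..#]: H12[.####/.####]-1*
p4 V@[.####/.####]: V00[#####/#####]+1*
p5 H@[#####/#####] terminal -1; root [.#.../.#...] d5

value(.#.../.#..., H) = -1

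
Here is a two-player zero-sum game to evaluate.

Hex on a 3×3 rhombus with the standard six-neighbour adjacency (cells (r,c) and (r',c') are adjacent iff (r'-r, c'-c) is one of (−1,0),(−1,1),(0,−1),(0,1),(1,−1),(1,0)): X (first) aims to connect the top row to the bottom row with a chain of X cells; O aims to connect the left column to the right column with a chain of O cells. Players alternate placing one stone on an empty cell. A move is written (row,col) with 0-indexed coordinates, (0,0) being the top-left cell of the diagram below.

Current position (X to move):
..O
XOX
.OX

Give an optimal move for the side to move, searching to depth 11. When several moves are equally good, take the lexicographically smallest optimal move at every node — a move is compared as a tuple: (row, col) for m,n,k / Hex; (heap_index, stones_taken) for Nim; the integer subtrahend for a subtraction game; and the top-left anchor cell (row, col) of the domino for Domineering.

X's best at [..O/XOX/.OX]: (2,0)

[..O/XOX/.OX] X move#1: (0,0):-1/X.O/XOX/.OX, (0,1):-1/.XO/XOX/.OX, (2,0):+1/..O/XOX/XOX*
[..O/XOX/XOX] O move#2: (0,0):-1/O.O/XOX/XOX*, (0,1):-1/.OO/XOX/XOX
[O.O/XOX/XOX] X move#3: (0,1):+1/OXO/XOX/XOX*
[OXO/XOX/XOX] end (terminal -1, O#4); searched ..O/XOX/.OX to 11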